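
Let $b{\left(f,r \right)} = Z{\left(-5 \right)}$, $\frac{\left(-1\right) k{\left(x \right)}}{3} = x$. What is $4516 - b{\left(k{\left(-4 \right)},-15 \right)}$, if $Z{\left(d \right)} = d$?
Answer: $4521$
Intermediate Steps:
$k{\left(x \right)} = - 3 x$
$b{\left(f,r \right)} = -5$
$4516 - b{\left(k{\left(-4 \right)},-15 \right)} = 4516 - -5 = 4516 + 5 = 4521$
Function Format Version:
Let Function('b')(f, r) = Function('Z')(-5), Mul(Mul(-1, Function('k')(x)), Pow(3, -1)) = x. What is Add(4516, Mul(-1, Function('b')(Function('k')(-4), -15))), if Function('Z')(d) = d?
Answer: 4521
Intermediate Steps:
Function('k')(x) = Mul(-3, x)
Function('b')(f, r) = -5
Add(4516, Mul(-1, Function('b')(Function('k')(-4), -15))) = Add(4516, Mul(-1, -5)) = Add(4516, 5) = 4521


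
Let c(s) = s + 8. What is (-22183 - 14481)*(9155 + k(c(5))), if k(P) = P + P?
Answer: -336612184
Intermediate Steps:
c(s) = 8 + s
k(P) = 2*P
(-22183 - 14481)*(9155 + k(c(5))) = (-22183 - 14481)*(9155 + 2*(8 + 5)) = -36664*(9155 + 2*13) = -36664*(9155 + 26) = -36664*9181 = -336612184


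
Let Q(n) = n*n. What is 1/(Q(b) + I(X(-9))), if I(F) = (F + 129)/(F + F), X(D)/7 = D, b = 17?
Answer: 21/6058 ≈ 0.0034665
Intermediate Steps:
X(D) = 7*D
Q(n) = n**2
I(F) = (129 + F)/(2*F) (I(F) = (129 + F)/((2*F)) = (129 + F)*(1/(2*F)) = (129 + F)/(2*F))
1/(Q(b) + I(X(-9))) = 1/(17**2 + (129 + 7*(-9))/(2*((7*(-9))))) = 1/(289 + (1/2)*(129 - 63)/(-63)) = 1/(289 + (1/2)*(-1/63)*66) = 1/(289 - 11/21) = 1/(6058/21) = 21/6058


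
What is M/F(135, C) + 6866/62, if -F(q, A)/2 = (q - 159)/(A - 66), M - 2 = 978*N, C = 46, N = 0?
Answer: 20443/186 ≈ 109.91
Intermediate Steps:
M = 2 (M = 2 + 978*0 = 2 + 0 = 2)
F(q, A) = -2*(-159 + q)/(-66 + A) (F(q, A) = -2*(q - 159)/(A - 66) = -2*(-159 + q)/(-66 + A))
M/F(135, C) + 6866/62 = 2/((2*(159 - 1*135)/(-66 + 46))) + 6866/62 = 2/((2*(159 - 135)/(-20))) + 6866*(1/62) = 2/((2*(-1/20)*24)) + 3433/31 = 2/(-12/5) + 3433/31 = 2*(-5/12) + 3433/31 = -⅚ + 3433/31 = 20443/186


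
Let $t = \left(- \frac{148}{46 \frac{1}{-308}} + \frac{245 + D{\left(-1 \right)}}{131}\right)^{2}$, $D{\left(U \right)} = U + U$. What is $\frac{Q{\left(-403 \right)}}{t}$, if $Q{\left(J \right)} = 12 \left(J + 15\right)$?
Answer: $- \frac{42267954864}{8948120978281} \approx -0.0047237$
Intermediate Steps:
$D{\left(U \right)} = 2 U$
$Q{\left(J \right)} = 180 + 12 J$ ($Q{\left(J \right)} = 12 \left(15 + J\right) = 180 + 12 J$)
$t = \frac{8948120978281}{9078169}$ ($t = \left(- \frac{148}{46 \frac{1}{-308}} + \frac{245 + 2 \left(-1\right)}{131}\right)^{2} = \left(- \frac{148}{46 \left(- \frac{1}{308}\right)} + \left(245 - 2\right) \frac{1}{131}\right)^{2} = \left(- \frac{148}{- \frac{23}{154}} + 243 \cdot \frac{1}{131}\right)^{2} = \left(\left(-148\right) \left(- \frac{154}{23}\right) + \frac{243}{131}\right)^{2} = \left(\frac{22792}{23} + \frac{243}{131}\right)^{2} = \left(\frac{2991341}{3013}\right)^{2} = \frac{8948120978281}{9078169} \approx 9.8568 \cdot 10^{5}$)
$\frac{Q{\left(-403 \right)}}{t} = \frac{180 + 12 \left(-403\right)}{\frac{8948120978281}{9078169}} = \left(180 - 4836\right) \frac{9078169}{8948120978281} = \left(-4656\right) \frac{9078169}{8948120978281} = - \frac{42267954864}{8948120978281}$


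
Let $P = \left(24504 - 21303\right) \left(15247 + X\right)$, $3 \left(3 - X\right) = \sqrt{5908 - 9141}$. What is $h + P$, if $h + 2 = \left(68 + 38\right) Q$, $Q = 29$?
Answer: $48818322 - 1067 i \sqrt{3233} \approx 4.8818 \cdot 10^{7} - 60669.0 i$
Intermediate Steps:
$X = 3 - \frac{i \sqrt{3233}}{3}$ ($X = 3 - \frac{\sqrt{5908 - 9141}}{3} = 3 - \frac{\sqrt{-3233}}{3} = 3 - \frac{i \sqrt{3233}}{3} \approx 3.0 - 18.953 i$)
$P = 48815250 - 1067 i \sqrt{3233}$ ($P = \left(24504 - 21303\right) \left(15247 + \left(3 - \frac{i \sqrt{3233}}{3}\right)\right) = 3201 \left(15250 - \frac{i \sqrt{3233}}{3}\right) = 48815250 - 1067 i \sqrt{3233} \approx 4.8815 \cdot 10^{7} - 60669.0 i$)
$h = 3072$ ($h = -2 + \left(68 + 38\right) 29 = -2 + 106 \cdot 29 = -2 + 3074 = 3072$)
$h + P = 3072 + \left(48815250 - 1067 i \sqrt{3233}\right) = 48818322 - 1067 i \sqrt{3233}$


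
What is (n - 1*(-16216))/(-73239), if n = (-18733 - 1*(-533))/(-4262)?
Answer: -34565396/156072309 ≈ -0.22147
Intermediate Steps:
n = 9100/2131 (n = (-18733 + 533)*(-1/4262) = -18200*(-1/4262) = 9100/2131 ≈ 4.2703)
(n - 1*(-16216))/(-73239) = (9100/2131 - 1*(-16216))/(-73239) = (9100/2131 + 16216)*(-1/73239) = (34565396/2131)*(-1/73239) = -34565396/156072309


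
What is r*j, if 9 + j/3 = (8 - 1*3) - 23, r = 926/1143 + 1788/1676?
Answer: -8090235/53213 ≈ -152.03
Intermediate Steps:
r = 898915/478917 (r = 926*(1/1143) + 1788*(1/1676) = 926/1143 + 447/419 = 898915/478917 ≈ 1.8770)
j = -81 (j = -27 + 3*((8 - 1*3) - 23) = -27 + 3*((8 - 3) - 23) = -27 + 3*(5 - 23) = -27 + 3*(-18) = -27 - 54 = -81)
r*j = (898915/478917)*(-81) = -8090235/53213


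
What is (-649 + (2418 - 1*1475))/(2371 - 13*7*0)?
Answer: 294/2371 ≈ 0.12400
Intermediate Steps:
(-649 + (2418 - 1*1475))/(2371 - 13*7*0) = (-649 + (2418 - 1475))/(2371 - 91*0) = (-649 + 943)/(2371 + 0) = 294/2371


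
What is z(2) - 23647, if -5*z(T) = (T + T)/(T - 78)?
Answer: -2246464/95 ≈ -23647.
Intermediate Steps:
z(T) = -2*T/(5*(-78 + T)) (z(T) = -(T + T)/(5*(T - 78)) = -2*T/(5*(-78 + T)))
z(2) - 23647 = -2*2/(-390 + 5*2) - 23647 = -2*2/(-390 + 10) - 23647 = -2*2/(-380) - 23647 = -2*2*(-1/380) - 23647 = 1/95 - 23647 = -2246464/95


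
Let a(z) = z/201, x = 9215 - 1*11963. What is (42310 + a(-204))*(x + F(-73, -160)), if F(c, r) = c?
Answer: -7996694342/67 ≈ -1.1935e+8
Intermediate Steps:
x = -2748 (x = 9215 - 11963 = -2748)
a(z) = z/201 (a(z) = z*(1/201) = z/201)
(42310 + a(-204))*(x + F(-73, -160)) = (42310 + (1/201)*(-204))*(-2748 - 73) = (42310 - 68/67)*(-2821) = (2834702/67)*(-2821) = -7996694342/67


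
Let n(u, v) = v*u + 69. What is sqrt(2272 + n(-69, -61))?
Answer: 5*sqrt(262) ≈ 80.932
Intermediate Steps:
n(u, v) = 69 + u*v (n(u, v) = u*v + 69 = 69 + u*v)
sqrt(2272 + n(-69, -61)) = sqrt(2272 + (69 - 69*(-61))) = sqrt(2272 + (69 + 4209)) = sqrt(2272 + 4278) = sqrt(6550) = 5*sqrt(262)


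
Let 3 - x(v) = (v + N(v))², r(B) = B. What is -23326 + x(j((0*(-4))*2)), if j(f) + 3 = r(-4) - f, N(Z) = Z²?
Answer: -25087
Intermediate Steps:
j(f) = -7 - f (j(f) = -3 + (-4 - f) = -7 - f)
x(v) = 3 - (v + v²)²
-23326 + x(j((0*(-4))*2)) = -23326 + (3 - (-7 - 0*(-4)*2)²*(1 + (-7 - 0*(-4)*2))²) = -23326 + (3 - (-7 - 0*2)²*(1 + (-7 - 0*2))²) = -23326 + (3 - (-7 - 1*0)²*(1 + (-7 - 1*0))²) = -23326 + (3 - (-7 + 0)²*(1 + (-7 + 0))²) = -23326 + (3 - 1*(-7)²*(1 - 7)²) = -23326 + (3 - 1*49*(-6)²) = -23326 + (3 - 1*49*36) = -23326 + (3 - 1764) = -23326 - 1761 = -25087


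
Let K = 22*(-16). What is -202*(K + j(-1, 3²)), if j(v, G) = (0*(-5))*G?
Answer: 71104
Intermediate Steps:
j(v, G) = 0 (j(v, G) = 0*G = 0)
K = -352
-202*(K + j(-1, 3²)) = -202*(-352 + 0) = -202*(-352) = 71104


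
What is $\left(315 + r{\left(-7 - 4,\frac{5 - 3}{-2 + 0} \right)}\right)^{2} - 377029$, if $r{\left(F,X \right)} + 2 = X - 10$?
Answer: $-285825$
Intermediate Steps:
$r{\left(F,X \right)} = -12 + X$ ($r{\left(F,X \right)} = -2 + \left(X - 10\right) = -2 + \left(-10 + X\right) = -12 + X$)
$\left(315 + r{\left(-7 - 4,\frac{5 - 3}{-2 + 0} \right)}\right)^{2} - 377029 = \left(315 - \left(12 - \frac{5 - 3}{-2 + 0}\right)\right)^{2} - 377029 = \left(315 - \left(12 - \frac{2}{-2}\right)\right)^{2} - 377029 = \left(315 + \left(-12 + 2 \left(- \frac{1}{2}\right)\right)\right)^{2} - 377029 = \left(315 - 13\right)^{2} - 377029 = 302^{2} - 377029 = 91204 - 377029 = -285825$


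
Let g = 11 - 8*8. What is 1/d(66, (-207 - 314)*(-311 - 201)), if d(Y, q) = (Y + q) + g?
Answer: 1/266765 ≈ 3.7486e-6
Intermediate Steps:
g = -53 (g = 11 - 64 = -53)
d(Y, q) = -53 + Y + q (d(Y, q) = (Y + q) - 53 = -53 + Y + q)
1/d(66, (-207 - 314)*(-311 - 201)) = 1/(-53 + 66 + (-207 - 314)*(-311 - 201)) = 1/(-53 + 66 - 521*(-512)) = 1/(-53 + 66 + 266752) = 1/266765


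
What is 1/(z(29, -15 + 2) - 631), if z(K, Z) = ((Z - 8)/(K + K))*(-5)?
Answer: -58/36493 ≈ -0.0015893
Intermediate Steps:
z(K, Z) = -5*(-8 + Z)/(2*K) (z(K, Z) = ((-8 + Z)/((2*K)))*(-5) = ((-8 + Z)*(1/(2*K)))*(-5) = ((-8 + Z)/(2*K))*(-5) = -5*(-8 + Z)/(2*K))
1/(z(29, -15 + 2) - 631) = 1/((5/2)*(8 - (-15 + 2))/29 - 631) = 1/((5/2)*(1/29)*(8 - 1*(-13)) - 631) = 1/((5/2)*(1/29)*(8 + 13) - 631) = 1/((5/2)*(1/29)*21 - 631) = 1/(105/58 - 631) = 1/(-36493/58) = -58/36493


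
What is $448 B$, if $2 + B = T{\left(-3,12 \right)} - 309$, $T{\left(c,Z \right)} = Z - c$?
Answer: $-132608$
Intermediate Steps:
$B = -296$ ($B = -2 + \left(\left(12 - -3\right) - 309\right) = -2 + \left(\left(12 + 3\right) - 309\right) = -2 + \left(15 - 309\right) = -2 - 294 = -296$)
$448 B = 448 \left(-296\right) = -132608$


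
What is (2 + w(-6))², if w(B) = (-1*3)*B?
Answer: 400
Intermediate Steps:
w(B) = -3*B
(2 + w(-6))² = (2 - 3*(-6))² = (2 + 18)² = 20² = 400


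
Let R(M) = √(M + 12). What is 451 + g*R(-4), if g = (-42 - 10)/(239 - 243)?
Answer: 451 + 26*√2 ≈ 487.77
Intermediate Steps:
g = 13 (g = -52/(-4) = -52*(-¼) = 13)
R(M) = √(12 + M)
451 + g*R(-4) = 451 + 13*√(12 - 4) = 451 + 13*√8 = 451 + 13*(2*√2) = 451 + 26*√2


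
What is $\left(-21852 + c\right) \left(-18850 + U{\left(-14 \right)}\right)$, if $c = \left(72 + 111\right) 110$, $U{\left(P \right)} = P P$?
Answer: $32122188$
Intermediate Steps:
$U{\left(P \right)} = P^{2}$
$c = 20130$ ($c = 183 \cdot 110 = 20130$)
$\left(-21852 + c\right) \left(-18850 + U{\left(-14 \right)}\right) = \left(-21852 + 20130\right) \left(-18850 + \left(-14\right)^{2}\right) = - 1722 \left(-18850 + 196\right) = \left(-1722\right) \left(-18654\right) = 32122188$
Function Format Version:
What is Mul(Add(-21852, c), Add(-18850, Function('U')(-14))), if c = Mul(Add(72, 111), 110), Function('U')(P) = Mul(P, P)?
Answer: 32122188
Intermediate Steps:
Function('U')(P) = Pow(P, 2)
c = 20130 (c = Mul(183, 110) = 20130)
Mul(Add(-21852, c), Add(-18850, Function('U')(-14))) = Mul(Add(-21852, 20130), Add(-18850, Pow(-14, 2))) = Mul(-1722, Add(-18850, 196)) = Mul(-1722, -18654) = 32122188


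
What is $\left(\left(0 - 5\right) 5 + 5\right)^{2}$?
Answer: $400$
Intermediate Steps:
$\left(\left(0 - 5\right) 5 + 5\right)^{2} = \left(\left(-5\right) 5 + 5\right)^{2} = \left(-25 + 5\right)^{2} = \left(-20\right)^{2} = 400$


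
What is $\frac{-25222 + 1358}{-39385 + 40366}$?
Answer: $- \frac{23864}{981} \approx -24.326$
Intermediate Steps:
$\frac{-25222 + 1358}{-39385 + 40366} = - \frac{23864}{981}$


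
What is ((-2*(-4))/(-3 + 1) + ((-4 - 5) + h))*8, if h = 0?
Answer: -104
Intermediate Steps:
((-2*(-4))/(-3 + 1) + ((-4 - 5) + h))*8 = ((-2*(-4))/(-3 + 1) + ((-4 - 5) + 0))*8 = (8/(-2) + (-9 + 0))*8 = (8*(-1/2) - 9)*8 = (-4 - 9)*8 = -13*8 = -104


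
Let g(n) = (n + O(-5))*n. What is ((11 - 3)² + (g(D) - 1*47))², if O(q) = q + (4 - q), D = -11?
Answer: 8836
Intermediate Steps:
O(q) = 4
g(n) = n*(4 + n) (g(n) = (n + 4)*n = (4 + n)*n = n*(4 + n))
((11 - 3)² + (g(D) - 1*47))² = ((11 - 3)² + (-11*(4 - 11) - 1*47))² = (8² + (-11*(-7) - 47))² = (64 + (77 - 47))² = (64 + 30)² = 94² = 8836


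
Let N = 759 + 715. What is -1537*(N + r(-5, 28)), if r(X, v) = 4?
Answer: -2271686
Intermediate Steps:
N = 1474
-1537*(N + r(-5, 28)) = -1537*(1474 + 4) = -1537*1478 = -2271686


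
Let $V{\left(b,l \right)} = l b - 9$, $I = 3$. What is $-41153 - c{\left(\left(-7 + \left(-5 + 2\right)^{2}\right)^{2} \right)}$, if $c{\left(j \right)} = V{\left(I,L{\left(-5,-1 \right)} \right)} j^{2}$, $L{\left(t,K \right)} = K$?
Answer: $-40961$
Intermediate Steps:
$V{\left(b,l \right)} = -9 + b l$ ($V{\left(b,l \right)} = b l - 9 = -9 + b l$)
$c{\left(j \right)} = - 12 j^{2}$ ($c{\left(j \right)} = \left(-9 + 3 \left(-1\right)\right) j^{2} = \left(-9 - 3\right) j^{2} = - 12 j^{2}$)
$-41153 - c{\left(\left(-7 + \left(-5 + 2\right)^{2}\right)^{2} \right)} = -41153 - - 12 \left(\left(-7 + \left(-5 + 2\right)^{2}\right)^{2}\right)^{2} = -41153 - - 12 \left(\left(-7 + \left(-3\right)^{2}\right)^{2}\right)^{2} = -41153 - - 12 \left(\left(-7 + 9\right)^{2}\right)^{2} = -41153 - - 12 \left(2^{2}\right)^{2} = -41153 - - 12 \cdot 4^{2} = -41153 - \left(-12\right) 16 = -41153 - -192 = -41153 + 192 = -40961$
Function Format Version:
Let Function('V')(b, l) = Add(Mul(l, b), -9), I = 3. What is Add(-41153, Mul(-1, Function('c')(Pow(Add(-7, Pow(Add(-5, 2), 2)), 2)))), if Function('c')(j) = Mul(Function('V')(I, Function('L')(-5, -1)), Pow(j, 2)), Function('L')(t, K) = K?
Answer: -40961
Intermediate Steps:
Function('V')(b, l) = Add(-9, Mul(b, l)) (Function('V')(b, l) = Add(Mul(b, l), -9) = Add(-9, Mul(b, l)))
Function('c')(j) = Mul(-12, Pow(j, 2)) (Function('c')(j) = Mul(Add(-9, Mul(3, -1)), Pow(j, 2)) = Mul(Add(-9, -3), Pow(j, 2)) = Mul(-12, Pow(j, 2)))
Add(-41153, Mul(-1, Function('c')(Pow(Add(-7, Pow(Add(-5, 2), 2)), 2)))) = Add(-41153, Mul(-1, Mul(-12, Pow(Pow(Add(-7, Pow(Add(-5, 2), 2)), 2), 2)))) = Add(-41153, Mul(-1, Mul(-12, Pow(Pow(Add(-7, Pow(-3, 2)), 2), 2)))) = Add(-41153, Mul(-1, Mul(-12, Pow(Pow(Add(-7, 9), 2), 2)))) = Add(-41153, Mul(-1, Mul(-12, Pow(Pow(2, 2), 2)))) = Add(-41153, Mul(-1, Mul(-12, Pow(4, 2)))) = Add(-41153, Mul(-1, Mul(-12, 16))) = Add(-41153, Mul(-1, -192)) = Add(-41153, 192) = -40961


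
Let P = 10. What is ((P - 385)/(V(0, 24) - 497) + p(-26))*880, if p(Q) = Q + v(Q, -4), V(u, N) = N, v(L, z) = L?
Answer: -1937680/43 ≈ -45062.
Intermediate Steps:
p(Q) = 2*Q (p(Q) = Q + Q = 2*Q)
((P - 385)/(V(0, 24) - 497) + p(-26))*880 = ((10 - 385)/(24 - 497) + 2*(-26))*880 = (-375/(-473) - 52)*880 = (-375*(-1/473) - 52)*880 = (375/473 - 52)*880 = -24221/473*880 = -1937680/43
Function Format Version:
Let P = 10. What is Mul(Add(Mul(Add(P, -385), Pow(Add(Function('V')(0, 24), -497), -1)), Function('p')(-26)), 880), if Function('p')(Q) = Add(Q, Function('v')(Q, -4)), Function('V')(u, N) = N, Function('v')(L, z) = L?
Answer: Rational(-1937680, 43) ≈ -45062.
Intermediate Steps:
Function('p')(Q) = Mul(2, Q) (Function('p')(Q) = Add(Q, Q) = Mul(2, Q))
Mul(Add(Mul(Add(P, -385), Pow(Add(Function('V')(0, 24), -497), -1)), Function('p')(-26)), 880) = Mul(Add(Mul(Add(10, -385), Pow(Add(24, -497), -1)), Mul(2, -26)), 880) = Mul(Add(Mul(-375, Pow(-473, -1)), -52), 880) = Mul(Add(Mul(-375, Rational(-1, 473)), -52), 880) = Mul(Add(Rational(375, 473), -52), 880) = Mul(Rational(-24221, 473), 880) = Rational(-1937680, 43)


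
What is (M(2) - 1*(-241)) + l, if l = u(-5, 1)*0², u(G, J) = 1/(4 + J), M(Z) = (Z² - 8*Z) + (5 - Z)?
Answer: 232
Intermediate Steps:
M(Z) = 5 + Z² - 9*Z
l = 0 (l = 0²/(4 + 1) = 0/5 = (⅕)*0 = 0)
(M(2) - 1*(-241)) + l = ((5 + 2² - 9*2) - 1*(-241)) + 0 = ((5 + 4 - 18) + 241) + 0 = (-9 + 241) + 0 = 232 + 0 = 232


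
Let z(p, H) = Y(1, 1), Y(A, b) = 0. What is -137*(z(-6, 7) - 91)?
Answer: 12467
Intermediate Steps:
z(p, H) = 0
-137*(z(-6, 7) - 91) = -137*(0 - 91) = -137*(-91) = 12467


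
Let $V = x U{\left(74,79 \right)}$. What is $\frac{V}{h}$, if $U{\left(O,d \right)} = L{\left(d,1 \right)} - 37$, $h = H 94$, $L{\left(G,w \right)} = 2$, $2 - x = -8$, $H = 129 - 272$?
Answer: $\frac{175}{6721} \approx 0.026038$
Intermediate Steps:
$H = -143$
$x = 10$ ($x = 2 - -8 = 2 + 8 = 10$)
$h = -13442$ ($h = \left(-143\right) 94 = -13442$)
$U{\left(O,d \right)} = -35$ ($U{\left(O,d \right)} = 2 - 37 = -35$)
$V = -350$ ($V = 10 \left(-35\right) = -350$)
$\frac{V}{h} = - \frac{350}{-13442} = \left(-350\right) \left(- \frac{1}{13442}\right) = \frac{175}{6721}$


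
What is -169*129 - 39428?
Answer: -61229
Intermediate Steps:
-169*129 - 39428 = -21801 - 39428 = -61229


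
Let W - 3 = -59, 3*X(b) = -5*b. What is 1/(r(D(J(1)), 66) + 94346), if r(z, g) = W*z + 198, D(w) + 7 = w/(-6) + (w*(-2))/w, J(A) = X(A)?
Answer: 9/855292 ≈ 1.0523e-5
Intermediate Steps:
X(b) = -5*b/3 (X(b) = (-5*b)/3 = -5*b/3)
J(A) = -5*A/3
D(w) = -9 - w/6 (D(w) = -7 + (w/(-6) + (w*(-2))/w) = -7 + (w*(-1/6) + (-2*w)/w) = -7 + (-w/6 - 2) = -7 + (-2 - w/6) = -9 - w/6)
W = -56 (W = 3 - 59 = -56)
r(z, g) = 198 - 56*z (r(z, g) = -56*z + 198 = 198 - 56*z)
1/(r(D(J(1)), 66) + 94346) = 1/((198 - 56*(-9 - (-5)/18)) + 94346) = 1/((198 - 56*(-9 - 1/6*(-5/3))) + 94346) = 1/((198 - 56*(-9 + 5/18)) + 94346) = 1/((198 - 56*(-157/18)) + 94346) = 1/((198 + 4396/9) + 94346) = 1/(6178/9 + 94346) = 1/(855292/9) = 9/855292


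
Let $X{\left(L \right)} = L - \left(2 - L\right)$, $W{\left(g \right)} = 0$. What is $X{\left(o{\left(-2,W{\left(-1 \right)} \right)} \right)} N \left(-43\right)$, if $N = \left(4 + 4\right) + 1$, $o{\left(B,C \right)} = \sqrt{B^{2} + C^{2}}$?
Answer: $-774$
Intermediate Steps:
$X{\left(L \right)} = -2 + 2 L$ ($X{\left(L \right)} = L + \left(-2 + L\right) = -2 + 2 L$)
$N = 9$ ($N = 8 + 1 = 9$)
$X{\left(o{\left(-2,W{\left(-1 \right)} \right)} \right)} N \left(-43\right) = \left(-2 + 2 \sqrt{\left(-2\right)^{2} + 0^{2}}\right) 9 \left(-43\right) = \left(-2 + 2 \sqrt{4 + 0}\right) 9 \left(-43\right) = \left(-2 + 2 \sqrt{4}\right) 9 \left(-43\right) = \left(-2 + 2 \cdot 2\right) 9 \left(-43\right) = \left(-2 + 4\right) 9 \left(-43\right) = 2 \cdot 9 \left(-43\right) = 18 \left(-43\right) = -774$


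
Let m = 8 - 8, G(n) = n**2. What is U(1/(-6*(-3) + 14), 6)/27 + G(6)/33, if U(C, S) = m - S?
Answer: 86/99 ≈ 0.86869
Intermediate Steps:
m = 0
U(C, S) = -S (U(C, S) = 0 - S = -S)
U(1/(-6*(-3) + 14), 6)/27 + G(6)/33 = -1*6/27 + 6**2/33 = -6*1/27 + 36*(1/33) = -2/9 + 12/11 = 86/99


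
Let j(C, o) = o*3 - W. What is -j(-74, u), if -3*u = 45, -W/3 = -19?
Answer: 102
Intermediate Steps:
W = 57 (W = -3*(-19) = 57)
u = -15 (u = -⅓*45 = -15)
j(C, o) = -57 + 3*o (j(C, o) = o*3 - 1*57 = 3*o - 57 = -57 + 3*o)
-j(-74, u) = -(-57 + 3*(-15)) = -(-57 - 45) = -1*(-102) = 102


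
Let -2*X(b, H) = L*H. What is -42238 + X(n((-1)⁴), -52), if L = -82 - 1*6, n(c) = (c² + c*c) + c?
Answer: -44526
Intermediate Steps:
n(c) = c + 2*c² (n(c) = (c² + c²) + c = 2*c² + c = c + 2*c²)
L = -88 (L = -82 - 6 = -88)
X(b, H) = 44*H (X(b, H) = -(-44)*H = 44*H)
-42238 + X(n((-1)⁴), -52) = -42238 + 44*(-52) = -42238 - 2288 = -44526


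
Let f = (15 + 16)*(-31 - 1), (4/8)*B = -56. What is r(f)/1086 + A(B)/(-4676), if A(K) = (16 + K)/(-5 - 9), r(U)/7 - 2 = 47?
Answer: 2793737/8886738 ≈ 0.31437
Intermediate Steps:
B = -112 (B = 2*(-56) = -112)
f = -992 (f = 31*(-32) = -992)
r(U) = 343 (r(U) = 14 + 7*47 = 14 + 329 = 343)
A(K) = -8/7 - K/14 (A(K) = (16 + K)/(-14) = (16 + K)*(-1/14) = -8/7 - K/14)
r(f)/1086 + A(B)/(-4676) = 343/1086 + (-8/7 - 1/14*(-112))/(-4676) = 343*(1/1086) + (-8/7 + 8)*(-1/4676) = 343/1086 + (48/7)*(-1/4676) = 343/1086 - 12/8183 = 2793737/8886738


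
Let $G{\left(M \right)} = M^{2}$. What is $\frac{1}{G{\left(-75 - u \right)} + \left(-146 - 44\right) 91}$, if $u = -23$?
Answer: $- \frac{1}{14586} \approx -6.8559 \cdot 10^{-5}$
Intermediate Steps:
$\frac{1}{G{\left(-75 - u \right)} + \left(-146 - 44\right) 91} = \frac{1}{\left(-75 - -23\right)^{2} + \left(-146 - 44\right) 91} = \frac{1}{\left(-75 + 23\right)^{2} - 17290} = \frac{1}{\left(-52\right)^{2} - 17290} = \frac{1}{2704 - 17290} = \frac{1}{-14586} = - \frac{1}{14586}$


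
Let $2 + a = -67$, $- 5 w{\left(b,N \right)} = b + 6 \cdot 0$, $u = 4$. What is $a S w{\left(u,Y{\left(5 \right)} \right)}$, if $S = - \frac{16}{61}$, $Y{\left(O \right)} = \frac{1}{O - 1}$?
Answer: $- \frac{4416}{305} \approx -14.479$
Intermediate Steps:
$Y{\left(O \right)} = \frac{1}{-1 + O}$
$S = - \frac{16}{61}$ ($S = \left(-16\right) \frac{1}{61} = - \frac{16}{61} \approx -0.2623$)
$w{\left(b,N \right)} = - \frac{b}{5}$ ($w{\left(b,N \right)} = - \frac{b + 6 \cdot 0}{5} = - \frac{b + 0}{5} = - \frac{b}{5}$)
$a = -69$ ($a = -2 - 67 = -69$)
$a S w{\left(u,Y{\left(5 \right)} \right)} = \left(-69\right) \left(- \frac{16}{61}\right) \left(\left(- \frac{1}{5}\right) 4\right) = \frac{1104}{61} \left(- \frac{4}{5}\right) = - \frac{4416}{305}$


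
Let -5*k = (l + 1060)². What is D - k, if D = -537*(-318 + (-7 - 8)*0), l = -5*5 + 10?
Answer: 389171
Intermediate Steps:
l = -15 (l = -25 + 10 = -15)
k = -218405 (k = -(-15 + 1060)²/5 = -⅕*1045² = -⅕*1092025 = -218405)
D = 170766 (D = -537*(-318 - 15*0) = -537*(-318 + 0) = -537*(-318) = 170766)
D - k = 170766 - 1*(-218405) = 170766 + 218405 = 389171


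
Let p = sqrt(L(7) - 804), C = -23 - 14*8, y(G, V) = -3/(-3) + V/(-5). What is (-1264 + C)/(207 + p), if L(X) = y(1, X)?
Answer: -1447965/218267 + 1399*I*sqrt(20110)/218267 ≈ -6.6339 + 0.90894*I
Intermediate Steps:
y(G, V) = 1 - V/5 (y(G, V) = -3*(-1/3) + V*(-1/5) = 1 - V/5)
L(X) = 1 - X/5
C = -135 (C = -23 - 112 = -135)
p = I*sqrt(20110)/5 (p = sqrt((1 - 1/5*7) - 804) = sqrt((1 - 7/5) - 804) = sqrt(-2/5 - 804) = sqrt(-4022/5) = I*sqrt(20110)/5 ≈ 28.362*I)
(-1264 + C)/(207 + p) = (-1264 - 135)/(207 + I*sqrt(20110)/5) = -1399/(207 + I*sqrt(20110)/5)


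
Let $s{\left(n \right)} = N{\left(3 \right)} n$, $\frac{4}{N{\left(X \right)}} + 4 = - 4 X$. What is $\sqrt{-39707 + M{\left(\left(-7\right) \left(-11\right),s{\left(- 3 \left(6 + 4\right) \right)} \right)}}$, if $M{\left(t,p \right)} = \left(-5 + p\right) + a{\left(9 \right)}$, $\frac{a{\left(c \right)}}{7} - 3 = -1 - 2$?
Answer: $\frac{i \sqrt{158818}}{2} \approx 199.26 i$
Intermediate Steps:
$N{\left(X \right)} = \frac{4}{-4 - 4 X}$
$a{\left(c \right)} = 0$ ($a{\left(c \right)} = 21 + 7 \left(-1 - 2\right) = 21 + 7 \left(-3\right) = 21 - 21 = 0$)
$s{\left(n \right)} = - \frac{n}{4}$ ($s{\left(n \right)} = - \frac{1}{1 + 3} n = - \frac{1}{4} n = \left(-1\right) \frac{1}{4} n = - \frac{n}{4}$)
$M{\left(t,p \right)} = -5 + p$ ($M{\left(t,p \right)} = \left(-5 + p\right) + 0 = -5 + p$)
$\sqrt{-39707 + M{\left(\left(-7\right) \left(-11\right),s{\left(- 3 \left(6 + 4\right) \right)} \right)}} = \sqrt{-39707 - \left(5 + \frac{\left(-3\right) \left(6 + 4\right)}{4}\right)} = \sqrt{-39707 - \left(5 + \frac{\left(-3\right) 10}{4}\right)} = \sqrt{-39707 - - \frac{5}{2}} = \sqrt{-39707 + \left(-5 + \frac{15}{2}\right)} = \sqrt{-39707 + \frac{5}{2}} = \sqrt{- \frac{79409}{2}} = \frac{i \sqrt{158818}}{2}$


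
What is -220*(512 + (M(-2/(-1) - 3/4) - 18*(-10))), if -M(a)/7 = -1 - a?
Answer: -155705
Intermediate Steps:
M(a) = 7 + 7*a (M(a) = -7*(-1 - a) = 7 + 7*a)
-220*(512 + (M(-2/(-1) - 3/4) - 18*(-10))) = -220*(512 + ((7 + 7*(-2/(-1) - 3/4)) - 18*(-10))) = -220*(512 + ((7 + 7*(-2*(-1) - 3*¼)) + 180)) = -220*(512 + ((7 + 7*(2 - ¾)) + 180)) = -220*(512 + ((7 + 7*(5/4)) + 180)) = -220*(512 + ((7 + 35/4) + 180)) = -220*(512 + (63/4 + 180)) = -220*(512 + 783/4) = -220*2831/4 = -155705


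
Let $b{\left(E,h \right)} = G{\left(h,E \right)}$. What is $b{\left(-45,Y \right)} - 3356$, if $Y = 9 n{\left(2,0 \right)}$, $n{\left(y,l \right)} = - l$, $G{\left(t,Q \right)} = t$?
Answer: $-3356$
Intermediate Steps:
$Y = 0$ ($Y = 9 \left(\left(-1\right) 0\right) = 9 \cdot 0 = 0$)
$b{\left(E,h \right)} = h$
$b{\left(-45,Y \right)} - 3356 = 0 - 3356 = -3356$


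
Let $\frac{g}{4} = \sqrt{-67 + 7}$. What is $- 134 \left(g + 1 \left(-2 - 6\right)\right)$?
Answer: $1072 - 1072 i \sqrt{15} \approx 1072.0 - 4151.8 i$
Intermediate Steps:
$g = 8 i \sqrt{15}$ ($g = 4 \sqrt{-67 + 7} = 4 \sqrt{-60} = 4 \cdot 2 i \sqrt{15} = 8 i \sqrt{15} \approx 30.984 i$)
$- 134 \left(g + 1 \left(-2 - 6\right)\right) = - 134 \left(8 i \sqrt{15} + 1 \left(-2 - 6\right)\right) = - 134 \left(8 i \sqrt{15} + 1 \left(-8\right)\right) = - 134 \left(8 i \sqrt{15} - 8\right) = - 134 \left(-8 + 8 i \sqrt{15}\right) = 1072 - 1072 i \sqrt{15}$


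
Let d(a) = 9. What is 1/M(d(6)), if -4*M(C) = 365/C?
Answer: -36/365 ≈ -0.098630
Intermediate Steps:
M(C) = -365/(4*C)
1/M(d(6)) = 1/(-365/4/9) = 1/(-365/4*1/9) = 1/(-365/36) = -36/365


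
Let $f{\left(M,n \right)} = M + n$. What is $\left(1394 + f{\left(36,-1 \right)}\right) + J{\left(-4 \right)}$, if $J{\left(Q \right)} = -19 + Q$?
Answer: $1406$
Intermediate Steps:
$\left(1394 + f{\left(36,-1 \right)}\right) + J{\left(-4 \right)} = \left(1394 + \left(36 - 1\right)\right) - 23 = \left(1394 + 35\right) - 23 = 1429 - 23 = 1406$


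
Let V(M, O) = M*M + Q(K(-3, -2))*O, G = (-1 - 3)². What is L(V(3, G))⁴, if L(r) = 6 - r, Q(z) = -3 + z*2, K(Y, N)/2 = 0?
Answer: 4100625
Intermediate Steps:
K(Y, N) = 0 (K(Y, N) = 2*0 = 0)
G = 16 (G = (-4)² = 16)
Q(z) = -3 + 2*z
V(M, O) = M² - 3*O (V(M, O) = M*M + (-3 + 2*0)*O = M² + (-3 + 0)*O = M² - 3*O)
L(V(3, G))⁴ = (6 - (3² - 3*16))⁴ = (6 - (9 - 48))⁴ = (6 - 1*(-39))⁴ = (6 + 39)⁴ = 45⁴ = 4100625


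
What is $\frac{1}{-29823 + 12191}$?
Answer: $- \frac{1}{17632} \approx -5.6715 \cdot 10^{-5}$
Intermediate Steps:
$\frac{1}{-29823 + 12191} = \frac{1}{-17632} = - \frac{1}{17632}$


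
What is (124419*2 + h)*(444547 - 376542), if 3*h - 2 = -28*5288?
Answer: 13565909420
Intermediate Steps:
h = -49354 (h = ⅔ + (-28*5288)/3 = ⅔ + (⅓)*(-148064) = ⅔ - 148064/3 = -49354)
(124419*2 + h)*(444547 - 376542) = (124419*2 - 49354)*(444547 - 376542) = (248838 - 49354)*68005 = 199484*68005 = 13565909420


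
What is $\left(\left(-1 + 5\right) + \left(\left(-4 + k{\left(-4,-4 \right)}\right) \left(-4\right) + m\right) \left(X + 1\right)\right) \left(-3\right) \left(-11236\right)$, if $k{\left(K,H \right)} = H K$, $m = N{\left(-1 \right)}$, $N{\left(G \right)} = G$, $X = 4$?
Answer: $-8123628$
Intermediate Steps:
$m = -1$
$\left(\left(-1 + 5\right) + \left(\left(-4 + k{\left(-4,-4 \right)}\right) \left(-4\right) + m\right) \left(X + 1\right)\right) \left(-3\right) \left(-11236\right) = \left(\left(-1 + 5\right) + \left(\left(-4 - -16\right) \left(-4\right) - 1\right) \left(4 + 1\right)\right) \left(-3\right) \left(-11236\right) = \left(4 + \left(\left(-4 + 16\right) \left(-4\right) - 1\right) 5\right) \left(-3\right) \left(-11236\right) = \left(4 + \left(12 \left(-4\right) - 1\right) 5\right) \left(-3\right) \left(-11236\right) = \left(4 + \left(-48 - 1\right) 5\right) \left(-3\right) \left(-11236\right) = \left(4 - 245\right) \left(-3\right) \left(-11236\right) = \left(-241\right) \left(-3\right) \left(-11236\right) = 723 \left(-11236\right) = -8123628$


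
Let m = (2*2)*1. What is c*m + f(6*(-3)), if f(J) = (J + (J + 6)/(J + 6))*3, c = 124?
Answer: 445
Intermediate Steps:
m = 4 (m = 4*1 = 4)
f(J) = 3 + 3*J (f(J) = (J + (6 + J)/(6 + J))*3 = (J + 1)*3 = (1 + J)*3 = 3 + 3*J)
c*m + f(6*(-3)) = 124*4 + (3 + 3*(6*(-3))) = 496 + (3 + 3*(-18)) = 496 + (3 - 54) = 496 - 51 = 445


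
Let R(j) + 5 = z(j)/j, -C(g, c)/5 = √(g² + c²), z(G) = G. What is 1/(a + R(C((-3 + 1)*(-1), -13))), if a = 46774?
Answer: 1/46770 ≈ 2.1381e-5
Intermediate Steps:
C(g, c) = -5*√(c² + g²) (C(g, c) = -5*√(g² + c²) = -5*√(c² + g²))
R(j) = -4 (R(j) = -5 + j/j = -5 + 1 = -4)
1/(a + R(C((-3 + 1)*(-1), -13))) = 1/(46774 - 4) = 1/46770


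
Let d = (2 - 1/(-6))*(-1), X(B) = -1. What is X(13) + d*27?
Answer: -119/2 ≈ -59.500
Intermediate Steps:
d = -13/6 (d = (2 - 1*(-⅙))*(-1) = (2 + ⅙)*(-1) = (13/6)*(-1) = -13/6 ≈ -2.1667)
X(13) + d*27 = -1 - 13/6*27 = -1 - 117/2 = -119/2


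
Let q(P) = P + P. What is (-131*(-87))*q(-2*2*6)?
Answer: -547056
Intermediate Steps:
q(P) = 2*P
(-131*(-87))*q(-2*2*6) = (-131*(-87))*(2*(-2*2*6)) = 11397*(2*(-4*6)) = 11397*(2*(-24)) = 11397*(-48) = -547056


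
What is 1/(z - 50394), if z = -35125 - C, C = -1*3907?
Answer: -1/81612 ≈ -1.2253e-5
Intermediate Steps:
C = -3907
z = -31218 (z = -35125 - 1*(-3907) = -35125 + 3907 = -31218)
1/(z - 50394) = 1/(-31218 - 50394) = 1/(-81612) = -1/81612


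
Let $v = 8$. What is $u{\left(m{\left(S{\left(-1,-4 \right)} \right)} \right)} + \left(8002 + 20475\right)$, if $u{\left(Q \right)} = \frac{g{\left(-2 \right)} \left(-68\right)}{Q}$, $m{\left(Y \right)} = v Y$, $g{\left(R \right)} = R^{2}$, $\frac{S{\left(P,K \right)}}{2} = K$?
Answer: $\frac{113925}{4} \approx 28481.0$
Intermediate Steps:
$S{\left(P,K \right)} = 2 K$
$m{\left(Y \right)} = 8 Y$
$u{\left(Q \right)} = - \frac{272}{Q}$ ($u{\left(Q \right)} = \frac{\left(-2\right)^{2} \left(-68\right)}{Q} = \frac{4 \left(-68\right)}{Q} = - \frac{272}{Q}$)
$u{\left(m{\left(S{\left(-1,-4 \right)} \right)} \right)} + \left(8002 + 20475\right) = - \frac{272}{8 \cdot 2 \left(-4\right)} + \left(8002 + 20475\right) = - \frac{272}{8 \left(-8\right)} + 28477 = - \frac{272}{-64} + 28477 = \left(-272\right) \left(- \frac{1}{64}\right) + 28477 = \frac{17}{4} + 28477 = \frac{113925}{4}$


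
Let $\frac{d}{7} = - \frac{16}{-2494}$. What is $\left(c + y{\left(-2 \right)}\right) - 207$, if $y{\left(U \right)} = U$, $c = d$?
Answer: $- \frac{260567}{1247} \approx -208.96$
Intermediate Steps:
$d = \frac{56}{1247}$ ($d = 7 \left(- \frac{16}{-2494}\right) = 7 \left(\left(-16\right) \left(- \frac{1}{2494}\right)\right) = 7 \cdot \frac{8}{1247} = \frac{56}{1247} \approx 0.044908$)
$c = \frac{56}{1247} \approx 0.044908$
$\left(c + y{\left(-2 \right)}\right) - 207 = \left(\frac{56}{1247} - 2\right) - 207 = - \frac{2438}{1247} - 207 = - \frac{260567}{1247}$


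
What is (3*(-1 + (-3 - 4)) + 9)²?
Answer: 225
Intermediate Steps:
(3*(-1 + (-3 - 4)) + 9)² = (3*(-1 - 7) + 9)² = (3*(-8) + 9)² = (-24 + 9)² = (-15)² = 225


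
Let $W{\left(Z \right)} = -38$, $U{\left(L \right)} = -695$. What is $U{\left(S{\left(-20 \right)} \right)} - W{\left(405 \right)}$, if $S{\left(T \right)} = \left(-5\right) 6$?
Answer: $-657$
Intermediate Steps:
$S{\left(T \right)} = -30$
$U{\left(S{\left(-20 \right)} \right)} - W{\left(405 \right)} = -695 - -38 = -695 + 38 = -657$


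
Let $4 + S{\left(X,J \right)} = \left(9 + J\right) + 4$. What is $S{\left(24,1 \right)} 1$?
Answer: $10$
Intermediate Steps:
$S{\left(X,J \right)} = 9 + J$ ($S{\left(X,J \right)} = -4 + \left(\left(9 + J\right) + 4\right) = -4 + \left(13 + J\right) = 9 + J$)
$S{\left(24,1 \right)} 1 = \left(9 + 1\right) 1 = 10 \cdot 1 = 10$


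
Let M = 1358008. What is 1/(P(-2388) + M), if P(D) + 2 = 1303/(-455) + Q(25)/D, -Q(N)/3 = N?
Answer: 362180/491841587267 ≈ 7.3638e-7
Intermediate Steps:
Q(N) = -3*N
P(D) = -2213/455 - 75/D (P(D) = -2 + (1303/(-455) + (-3*25)/D) = -2 + (1303*(-1/455) - 75/D) = -2 + (-1303/455 - 75/D) = -2213/455 - 75/D)
1/(P(-2388) + M) = 1/((-2213/455 - 75/(-2388)) + 1358008) = 1/((-2213/455 - 75*(-1/2388)) + 1358008) = 1/((-2213/455 + 25/796) + 1358008) = 1/(-1750173/362180 + 1358008) = 1/(491841587267/362180) = 362180/491841587267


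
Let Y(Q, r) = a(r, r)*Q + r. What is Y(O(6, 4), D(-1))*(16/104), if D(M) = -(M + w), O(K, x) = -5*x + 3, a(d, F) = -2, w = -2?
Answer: 74/13 ≈ 5.6923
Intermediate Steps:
O(K, x) = 3 - 5*x
D(M) = 2 - M (D(M) = -(M - 2) = -(-2 + M) = 2 - M)
Y(Q, r) = r - 2*Q (Y(Q, r) = -2*Q + r = r - 2*Q)
Y(O(6, 4), D(-1))*(16/104) = ((2 - 1*(-1)) - 2*(3 - 5*4))*(16/104) = ((2 + 1) - 2*(3 - 20))*(16*(1/104)) = (3 - 2*(-17))*(2/13) = (3 + 34)*(2/13) = 37*(2/13) = 74/13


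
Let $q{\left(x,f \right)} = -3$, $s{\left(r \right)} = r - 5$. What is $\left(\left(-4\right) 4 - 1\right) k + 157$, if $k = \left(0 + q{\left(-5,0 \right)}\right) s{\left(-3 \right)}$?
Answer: $-251$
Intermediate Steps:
$s{\left(r \right)} = -5 + r$
$k = 24$ ($k = \left(0 - 3\right) \left(-5 - 3\right) = \left(-3\right) \left(-8\right) = 24$)
$\left(\left(-4\right) 4 - 1\right) k + 157 = \left(\left(-4\right) 4 - 1\right) 24 + 157 = \left(-16 - 1\right) 24 + 157 = \left(-17\right) 24 + 157 = -408 + 157 = -251$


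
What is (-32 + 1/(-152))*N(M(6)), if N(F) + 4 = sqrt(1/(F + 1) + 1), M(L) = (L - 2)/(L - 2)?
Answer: 4865/38 - 4865*sqrt(6)/304 ≈ 88.826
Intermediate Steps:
M(L) = 1 (M(L) = (-2 + L)/(-2 + L) = 1)
N(F) = -4 + sqrt(1 + 1/(1 + F)) (N(F) = -4 + sqrt(1/(F + 1) + 1) = -4 + sqrt(1/(1 + F) + 1) = -4 + sqrt(1 + 1/(1 + F)))
(-32 + 1/(-152))*N(M(6)) = (-32 + 1/(-152))*(-4 + sqrt((2 + 1)/(1 + 1))) = (-32 - 1/152)*(-4 + sqrt(3/2)) = -4865*(-4 + sqrt((1/2)*3))/152 = -4865*(-4 + sqrt(3/2))/152 = -4865*(-4 + sqrt(6)/2)/152 = 4865/38 - 4865*sqrt(6)/304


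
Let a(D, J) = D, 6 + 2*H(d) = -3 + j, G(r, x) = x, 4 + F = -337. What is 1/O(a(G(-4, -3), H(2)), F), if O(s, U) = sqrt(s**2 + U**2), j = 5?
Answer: sqrt(116290)/116290 ≈ 0.0029324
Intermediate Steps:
F = -341 (F = -4 - 337 = -341)
H(d) = -2 (H(d) = -3 + (-3 + 5)/2 = -3 + (1/2)*2 = -3 + 1 = -2)
O(s, U) = sqrt(U**2 + s**2)
1/O(a(G(-4, -3), H(2)), F) = 1/(sqrt((-341)**2 + (-3)**2)) = 1/(sqrt(116281 + 9)) = 1/(sqrt(116290)) = sqrt(116290)/116290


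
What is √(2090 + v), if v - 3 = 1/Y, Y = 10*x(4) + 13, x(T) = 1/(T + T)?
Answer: √6800385/57 ≈ 45.750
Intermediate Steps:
x(T) = 1/(2*T)
Y = 57/4 (Y = 10*((½)/4) + 13 = 10*((½)*(¼)) + 13 = 10*(⅛) + 13 = 5/4 + 13 = 57/4 ≈ 14.250)
v = 175/57 (v = 3 + 1/(57/4) = 3 + 4/57 = 175/57 ≈ 3.0702)
√(2090 + v) = √(2090 + 175/57) = √(119305/57) = √6800385/57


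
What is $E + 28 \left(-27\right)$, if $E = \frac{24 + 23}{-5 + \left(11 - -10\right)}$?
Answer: $- \frac{12049}{16} \approx -753.06$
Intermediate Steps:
$E = \frac{47}{16}$ ($E = \frac{47}{-5 + \left(11 + 10\right)} = \frac{47}{-5 + 21} = \frac{47}{16} \approx 2.9375$)
$E + 28 \left(-27\right) = \frac{47}{16} + 28 \left(-27\right) = \frac{47}{16} - 756 = - \frac{12049}{16}$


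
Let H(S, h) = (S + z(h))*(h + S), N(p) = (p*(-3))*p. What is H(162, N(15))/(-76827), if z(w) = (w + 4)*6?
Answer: -660744/25609 ≈ -25.801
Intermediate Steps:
z(w) = 24 + 6*w (z(w) = (4 + w)*6 = 24 + 6*w)
N(p) = -3*p² (N(p) = (-3*p)*p = -3*p²)
H(S, h) = (S + h)*(24 + S + 6*h) (H(S, h) = (S + (24 + 6*h))*(h + S) = (24 + S + 6*h)*(S + h) = (S + h)*(24 + S + 6*h))
H(162, N(15))/(-76827) = (162² + 162*(-3*15²) + 6*162*(4 - 3*15²) + 6*(-3*15²)*(4 - 3*15²))/(-76827) = (26244 + 162*(-3*225) + 6*162*(4 - 3*225) + 6*(-3*225)*(4 - 3*225))*(-1/76827) = (26244 + 162*(-675) + 6*162*(4 - 675) + 6*(-675)*(4 - 675))*(-1/76827) = (26244 - 109350 + 6*162*(-671) + 6*(-675)*(-671))*(-1/76827) = (26244 - 109350 - 652212 + 2717550)*(-1/76827) = 1982232*(-1/76827) = -660744/25609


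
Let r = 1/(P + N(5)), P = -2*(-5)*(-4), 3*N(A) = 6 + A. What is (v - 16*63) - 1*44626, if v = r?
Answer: -4974109/109 ≈ -45634.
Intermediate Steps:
N(A) = 2 + A/3 (N(A) = (6 + A)/3 = 2 + A/3)
P = -40 (P = 10*(-4) = -40)
r = -3/109 (r = 1/(-40 + (2 + (⅓)*5)) = 1/(-40 + (2 + 5/3)) = 1/(-40 + 11/3) = 1/(-109/3) = -3/109 ≈ -0.027523)
v = -3/109 ≈ -0.027523
(v - 16*63) - 1*44626 = (-3/109 - 16*63) - 1*44626 = (-3/109 - 1008) - 44626 = -109875/109 - 44626 = -4974109/109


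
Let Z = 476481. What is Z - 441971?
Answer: 34510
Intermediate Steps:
Z - 441971 = 476481 - 441971 = 34510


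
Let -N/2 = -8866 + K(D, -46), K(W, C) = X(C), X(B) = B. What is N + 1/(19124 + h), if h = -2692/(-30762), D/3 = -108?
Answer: 5242886659541/294147590 ≈ 17824.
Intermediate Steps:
D = -324 (D = 3*(-108) = -324)
K(W, C) = C
h = 1346/15381 (h = -2692*(-1/30762) = 1346/15381 ≈ 0.087511)
N = 17824 (N = -2*(-8866 - 46) = -2*(-8912) = 17824)
N + 1/(19124 + h) = 17824 + 1/(19124 + 1346/15381) = 17824 + 1/(294147590/15381) = 17824 + 15381/294147590 = 5242886659541/294147590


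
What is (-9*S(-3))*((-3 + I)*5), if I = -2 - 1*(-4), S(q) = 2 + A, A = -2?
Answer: 0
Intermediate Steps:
S(q) = 0 (S(q) = 2 - 2 = 0)
I = 2 (I = -2 + 4 = 2)
(-9*S(-3))*((-3 + I)*5) = (-9*0)*((-3 + 2)*5) = 0*(-1*5) = 0*(-5) = 0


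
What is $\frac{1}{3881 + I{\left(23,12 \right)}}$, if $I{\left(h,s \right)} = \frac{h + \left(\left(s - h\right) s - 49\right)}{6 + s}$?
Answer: $\frac{9}{34850} \approx 0.00025825$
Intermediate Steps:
$I{\left(h,s \right)} = \frac{-49 + h + s \left(s - h\right)}{6 + s}$ ($I{\left(h,s \right)} = \frac{h + \left(s \left(s - h\right) - 49\right)}{6 + s} = \frac{h + \left(-49 + s \left(s - h\right)\right)}{6 + s} = \frac{-49 + h + s \left(s - h\right)}{6 + s}$)
$\frac{1}{3881 + I{\left(23,12 \right)}} = \frac{1}{3881 + \frac{-49 + 23 + 12^{2} - 23 \cdot 12}{6 + 12}} = \frac{1}{3881 + \frac{-49 + 23 + 144 - 276}{18}} = \frac{1}{3881 + \frac{1}{18} \left(-158\right)} = \frac{1}{3881 - \frac{79}{9}} = \frac{1}{\frac{34850}{9}} = \frac{9}{34850}$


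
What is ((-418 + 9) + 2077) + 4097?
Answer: 5765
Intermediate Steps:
((-418 + 9) + 2077) + 4097 = (-409 + 2077) + 4097 = 1668 + 4097 = 5765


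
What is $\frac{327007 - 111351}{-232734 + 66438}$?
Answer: $- \frac{26957}{20787} \approx -1.2968$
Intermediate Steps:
$\frac{327007 - 111351}{-232734 + 66438} = \frac{215656}{-166296} = 215656 \left(- \frac{1}{166296}\right) = - \frac{26957}{20787}$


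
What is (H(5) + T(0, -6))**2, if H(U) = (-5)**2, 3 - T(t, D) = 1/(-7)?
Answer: 38809/49 ≈ 792.02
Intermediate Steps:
T(t, D) = 22/7 (T(t, D) = 3 - 1/(-7) = 3 - 1*(-1/7) = 3 + 1/7 = 22/7)
H(U) = 25
(H(5) + T(0, -6))**2 = (25 + 22/7)**2 = (197/7)**2 = 38809/49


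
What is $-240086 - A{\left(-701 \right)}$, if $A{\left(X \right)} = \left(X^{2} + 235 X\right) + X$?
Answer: $-566051$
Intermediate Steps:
$A{\left(X \right)} = X^{2} + 236 X$
$-240086 - A{\left(-701 \right)} = -240086 - - 701 \left(236 - 701\right) = -240086 - \left(-701\right) \left(-465\right) = -240086 - 325965 = -566051$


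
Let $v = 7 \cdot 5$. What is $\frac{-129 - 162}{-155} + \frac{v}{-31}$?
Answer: $\frac{116}{155} \approx 0.74839$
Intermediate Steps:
$v = 35$
$\frac{-129 - 162}{-155} + \frac{v}{-31} = \frac{-129 - 162}{-155} + \frac{35}{-31} = \left(-129 - 162\right) \left(- \frac{1}{155}\right) + 35 \left(- \frac{1}{31}\right) = \left(-291\right) \left(- \frac{1}{155}\right) - \frac{35}{31} = \frac{291}{155} - \frac{35}{31} = \frac{116}{155}$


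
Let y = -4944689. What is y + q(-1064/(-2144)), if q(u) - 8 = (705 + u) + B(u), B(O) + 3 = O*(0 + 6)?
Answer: -1324985441/268 ≈ -4.9440e+6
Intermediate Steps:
B(O) = -3 + 6*O (B(O) = -3 + O*(0 + 6) = -3 + O*6 = -3 + 6*O)
q(u) = 710 + 7*u (q(u) = 8 + ((705 + u) + (-3 + 6*u)) = 8 + (702 + 7*u) = 710 + 7*u)
y + q(-1064/(-2144)) = -4944689 + (710 + 7*(-1064/(-2144))) = -4944689 + (710 + 7*(-1064*(-1/2144))) = -4944689 + (710 + 7*(133/268)) = -4944689 + (710 + 931/268) = -4944689 + 191211/268 = -1324985441/268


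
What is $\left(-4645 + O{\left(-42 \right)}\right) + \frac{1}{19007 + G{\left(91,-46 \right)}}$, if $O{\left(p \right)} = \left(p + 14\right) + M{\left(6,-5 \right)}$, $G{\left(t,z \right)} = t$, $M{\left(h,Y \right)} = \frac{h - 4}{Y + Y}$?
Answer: $- \frac{446243863}{95490} \approx -4673.2$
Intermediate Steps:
$M{\left(h,Y \right)} = \frac{-4 + h}{2 Y}$
$O{\left(p \right)} = \frac{69}{5} + p$ ($O{\left(p \right)} = \left(p + 14\right) + \frac{-4 + 6}{2 \left(-5\right)} = \left(14 + p\right) + \frac{1}{2} \left(- \frac{1}{5}\right) 2 = \left(14 + p\right) - \frac{1}{5} = \frac{69}{5} + p$)
$\left(-4645 + O{\left(-42 \right)}\right) + \frac{1}{19007 + G{\left(91,-46 \right)}} = \left(-4645 + \left(\frac{69}{5} - 42\right)\right) + \frac{1}{19007 + 91} = \left(-4645 - \frac{141}{5}\right) + \frac{1}{19098} = - \frac{23366}{5} + \frac{1}{19098} = - \frac{446243863}{95490}$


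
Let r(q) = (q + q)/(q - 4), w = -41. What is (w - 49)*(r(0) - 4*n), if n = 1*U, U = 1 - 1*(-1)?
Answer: 720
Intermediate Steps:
U = 2 (U = 1 + 1 = 2)
n = 2 (n = 1*2 = 2)
r(q) = 2*q/(-4 + q) (r(q) = (2*q)/(-4 + q) = 2*q/(-4 + q))
(w - 49)*(r(0) - 4*n) = (-41 - 49)*(2*0/(-4 + 0) - 4*2) = -90*(2*0/(-4) - 8) = -90*(2*0*(-1/4) - 8) = -90*(0 - 8) = -90*(-8) = 720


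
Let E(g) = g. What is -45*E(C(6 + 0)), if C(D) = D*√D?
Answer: -270*√6 ≈ -661.36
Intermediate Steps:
C(D) = D^(3/2)
-45*E(C(6 + 0)) = -45*(6 + 0)^(3/2) = -270*√6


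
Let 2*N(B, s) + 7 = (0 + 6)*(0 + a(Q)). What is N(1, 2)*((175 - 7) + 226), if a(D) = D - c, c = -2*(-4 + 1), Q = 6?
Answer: -1379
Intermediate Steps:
c = 6 (c = -2*(-3) = 6)
a(D) = -6 + D (a(D) = D - 1*6 = D - 6 = -6 + D)
N(B, s) = -7/2 (N(B, s) = -7/2 + ((0 + 6)*(0 + (-6 + 6)))/2 = -7/2 + (6*(0 + 0))/2 = -7/2 + (6*0)/2 = -7/2 + (½)*0 = -7/2 + 0 = -7/2)
N(1, 2)*((175 - 7) + 226) = -7*((175 - 7) + 226)/2 = -7*(168 + 226)/2 = -7/2*394 = -1379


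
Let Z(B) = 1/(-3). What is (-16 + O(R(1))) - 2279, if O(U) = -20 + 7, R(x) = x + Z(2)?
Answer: -2308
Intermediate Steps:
Z(B) = -1/3
R(x) = -1/3 + x (R(x) = x - 1/3 = -1/3 + x)
O(U) = -13
(-16 + O(R(1))) - 2279 = (-16 - 13) - 2279 = -29 - 2279 = -2308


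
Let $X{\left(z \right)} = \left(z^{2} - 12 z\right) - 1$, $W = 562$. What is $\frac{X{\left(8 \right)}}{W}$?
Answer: $- \frac{33}{562} \approx -0.058719$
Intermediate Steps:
$X{\left(z \right)} = -1 + z^{2} - 12 z$
$\frac{X{\left(8 \right)}}{W} = \frac{-1 + 8^{2} - 96}{562} = \left(-1 + 64 - 96\right) \frac{1}{562} = \left(-33\right) \frac{1}{562} = - \frac{33}{562}$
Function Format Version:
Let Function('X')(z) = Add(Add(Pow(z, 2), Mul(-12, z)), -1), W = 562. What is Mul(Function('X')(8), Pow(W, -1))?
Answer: Rational(-33, 562) ≈ -0.058719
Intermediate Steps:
Function('X')(z) = Add(-1, Pow(z, 2), Mul(-12, z))
Mul(Function('X')(8), Pow(W, -1)) = Mul(Add(-1, Pow(8, 2), Mul(-12, 8)), Pow(562, -1)) = Mul(Add(-1, 64, -96), Rational(1, 562)) = Mul(-33, Rational(1, 562)) = Rational(-33, 562)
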